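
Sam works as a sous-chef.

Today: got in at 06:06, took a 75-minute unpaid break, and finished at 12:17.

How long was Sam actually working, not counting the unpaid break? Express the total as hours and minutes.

4 h 56 min

Today: 06:06–12:17 = 6 h 11 min; less 75 min break → 4 h 56 min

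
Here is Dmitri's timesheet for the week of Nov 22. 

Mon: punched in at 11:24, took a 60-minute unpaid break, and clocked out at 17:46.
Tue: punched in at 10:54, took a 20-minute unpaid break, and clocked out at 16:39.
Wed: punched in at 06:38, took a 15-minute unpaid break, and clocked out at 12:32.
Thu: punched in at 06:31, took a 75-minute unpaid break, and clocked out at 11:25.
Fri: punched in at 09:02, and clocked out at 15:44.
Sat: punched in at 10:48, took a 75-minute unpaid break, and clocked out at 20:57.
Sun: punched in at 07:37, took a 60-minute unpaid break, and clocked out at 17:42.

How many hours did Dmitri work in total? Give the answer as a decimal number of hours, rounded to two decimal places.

44.77 hours

Mon: 11:24–17:46 = 6 h 22 min; less 60 min break → 5 h 22 min
Tue: 10:54–16:39 = 5 h 45 min; less 20 min break → 5 h 25 min
Wed: 06:38–12:32 = 5 h 54 min; less 15 min break → 5 h 39 min
Thu: 06:31–11:25 = 4 h 54 min; less 75 min break → 3 h 39 min
Fri: 09:02–15:44 = 6 h 42 min
Sat: 10:48–20:57 = 10 h 9 min; less 75 min break → 8 h 54 min
Sun: 07:37–17:42 = 10 h 5 min; less 60 min break → 9 h 5 min
Total: 5 h 22 min + 5 h 25 min + 5 h 39 min + 3 h 39 min + 6 h 42 min + 8 h 54 min + 9 h 5 min = 44 h 46 min.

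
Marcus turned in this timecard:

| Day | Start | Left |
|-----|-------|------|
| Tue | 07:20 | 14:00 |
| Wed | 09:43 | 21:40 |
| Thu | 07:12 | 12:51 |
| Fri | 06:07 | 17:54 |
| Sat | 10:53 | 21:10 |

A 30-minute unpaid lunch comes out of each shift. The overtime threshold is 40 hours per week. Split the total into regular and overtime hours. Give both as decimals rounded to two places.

Tue: 07:20–14:00 = 6 h 40 min; less 30 min break → 6 h 10 min
Wed: 09:43–21:40 = 11 h 57 min; less 30 min break → 11 h 27 min
Thu: 07:12–12:51 = 5 h 39 min; less 30 min break → 5 h 9 min
Fri: 06:07–17:54 = 11 h 47 min; less 30 min break → 11 h 17 min
Sat: 10:53–21:10 = 10 h 17 min; less 30 min break → 9 h 47 min
Total worked: 43 h 50 min = 43.83 h.
Threshold 40 h → overtime 3 h 50 min, regular 40 h 0 min.

Regular 40.00 hours, overtime 3.83 hours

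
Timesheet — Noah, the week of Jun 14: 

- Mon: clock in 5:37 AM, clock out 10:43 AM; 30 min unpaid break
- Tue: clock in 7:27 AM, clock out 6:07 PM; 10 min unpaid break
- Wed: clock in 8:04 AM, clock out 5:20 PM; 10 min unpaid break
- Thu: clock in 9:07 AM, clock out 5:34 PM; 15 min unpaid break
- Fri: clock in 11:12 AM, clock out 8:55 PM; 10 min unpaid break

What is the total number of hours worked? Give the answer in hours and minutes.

41 h 57 min

Mon: 5:37 AM–10:43 AM = 5 h 6 min; less 30 min break → 4 h 36 min
Tue: 7:27 AM–6:07 PM = 10 h 40 min; less 10 min break → 10 h 30 min
Wed: 8:04 AM–5:20 PM = 9 h 16 min; less 10 min break → 9 h 6 min
Thu: 9:07 AM–5:34 PM = 8 h 27 min; less 15 min break → 8 h 12 min
Fri: 11:12 AM–8:55 PM = 9 h 43 min; less 10 min break → 9 h 33 min
Total: 4 h 36 min + 10 h 30 min + 9 h 6 min + 8 h 12 min + 9 h 33 min = 41 h 57 min.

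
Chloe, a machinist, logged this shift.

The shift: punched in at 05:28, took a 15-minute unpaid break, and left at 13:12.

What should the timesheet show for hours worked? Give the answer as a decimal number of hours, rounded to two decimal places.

7.48 hours

The shift: 05:28–13:12 = 7 h 44 min; less 15 min break → 7 h 29 min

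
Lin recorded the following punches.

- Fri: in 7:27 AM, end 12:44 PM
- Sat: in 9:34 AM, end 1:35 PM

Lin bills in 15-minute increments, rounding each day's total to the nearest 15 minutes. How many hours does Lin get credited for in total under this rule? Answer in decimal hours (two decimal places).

Fri: 7:27 AM–12:44 PM = 5 h 17 min → rounds to 5 h 15 min
Sat: 9:34 AM–1:35 PM = 4 h 1 min → rounds to 4 h 0 min
Total credited: 9 h 15 min.

9.25 hours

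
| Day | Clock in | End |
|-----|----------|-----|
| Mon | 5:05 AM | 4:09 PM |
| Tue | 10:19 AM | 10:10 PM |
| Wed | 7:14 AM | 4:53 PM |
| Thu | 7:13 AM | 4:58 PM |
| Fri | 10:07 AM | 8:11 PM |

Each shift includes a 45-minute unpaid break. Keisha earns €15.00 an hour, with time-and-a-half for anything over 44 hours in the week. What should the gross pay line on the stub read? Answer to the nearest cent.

Mon: 5:05 AM–4:09 PM = 11 h 4 min; less 45 min break → 10 h 19 min
Tue: 10:19 AM–10:10 PM = 11 h 51 min; less 45 min break → 11 h 6 min
Wed: 7:14 AM–4:53 PM = 9 h 39 min; less 45 min break → 8 h 54 min
Thu: 7:13 AM–4:58 PM = 9 h 45 min; less 45 min break → 9 h 0 min
Fri: 10:07 AM–8:11 PM = 10 h 4 min; less 45 min break → 9 h 19 min
Total worked: 48 h 38 min = 2918 min.
Regular 44 h 0 min = 2640 min at €15.00/h; overtime 4 h 38 min = 278 min at €22.50/h.
Pay = (2640 × €15.00 + 278 × €22.50) ÷ 60 = €764.25.

€764.25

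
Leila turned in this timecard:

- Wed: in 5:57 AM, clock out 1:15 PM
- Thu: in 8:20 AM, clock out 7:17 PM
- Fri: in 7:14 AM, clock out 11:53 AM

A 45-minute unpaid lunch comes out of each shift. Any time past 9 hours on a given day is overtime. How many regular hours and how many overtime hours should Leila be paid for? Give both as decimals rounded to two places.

Wed: 5:57 AM–1:15 PM = 7 h 18 min; less 45 min break → 6 h 33 min
Thu: 8:20 AM–7:17 PM = 10 h 57 min; less 45 min break → 10 h 12 min
Fri: 7:14 AM–11:53 AM = 4 h 39 min; less 45 min break → 3 h 54 min
Wed reg 6 h 33 min / OT 0 h 0 min; Thu reg 9 h 0 min / OT 1 h 12 min; Fri reg 3 h 54 min / OT 0 h 0 min.
Totals: regular 19 h 27 min, overtime 1 h 12 min.

Regular 19.45 hours, overtime 1.20 hours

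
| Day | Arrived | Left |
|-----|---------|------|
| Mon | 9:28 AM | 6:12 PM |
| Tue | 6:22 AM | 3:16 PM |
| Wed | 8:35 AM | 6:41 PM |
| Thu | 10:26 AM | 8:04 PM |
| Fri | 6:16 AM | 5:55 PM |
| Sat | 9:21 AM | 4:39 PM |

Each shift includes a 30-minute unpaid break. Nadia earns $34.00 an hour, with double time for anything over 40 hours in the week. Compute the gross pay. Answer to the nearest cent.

Mon: 9:28 AM–6:12 PM = 8 h 44 min; less 30 min break → 8 h 14 min
Tue: 6:22 AM–3:16 PM = 8 h 54 min; less 30 min break → 8 h 24 min
Wed: 8:35 AM–6:41 PM = 10 h 6 min; less 30 min break → 9 h 36 min
Thu: 10:26 AM–8:04 PM = 9 h 38 min; less 30 min break → 9 h 8 min
Fri: 6:16 AM–5:55 PM = 11 h 39 min; less 30 min break → 11 h 9 min
Sat: 9:21 AM–4:39 PM = 7 h 18 min; less 30 min break → 6 h 48 min
Total worked: 53 h 19 min = 3199 min.
Regular 40 h 0 min = 2400 min at $34.00/h; overtime 13 h 19 min = 799 min at $68.00/h.
Pay = (2400 × $34.00 + 799 × $68.00) ÷ 60 = $2265.53.

$2265.53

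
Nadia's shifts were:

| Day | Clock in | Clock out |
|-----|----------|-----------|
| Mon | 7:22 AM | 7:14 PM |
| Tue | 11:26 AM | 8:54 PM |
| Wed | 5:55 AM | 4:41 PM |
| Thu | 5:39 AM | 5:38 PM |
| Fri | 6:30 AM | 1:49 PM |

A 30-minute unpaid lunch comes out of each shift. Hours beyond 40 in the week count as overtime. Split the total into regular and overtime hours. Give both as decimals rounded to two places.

Mon: 7:22 AM–7:14 PM = 11 h 52 min; less 30 min break → 11 h 22 min
Tue: 11:26 AM–8:54 PM = 9 h 28 min; less 30 min break → 8 h 58 min
Wed: 5:55 AM–4:41 PM = 10 h 46 min; less 30 min break → 10 h 16 min
Thu: 5:39 AM–5:38 PM = 11 h 59 min; less 30 min break → 11 h 29 min
Fri: 6:30 AM–1:49 PM = 7 h 19 min; less 30 min break → 6 h 49 min
Total worked: 48 h 54 min = 48.90 h.
Threshold 40 h → overtime 8 h 54 min, regular 40 h 0 min.

Regular 40.00 hours, overtime 8.90 hours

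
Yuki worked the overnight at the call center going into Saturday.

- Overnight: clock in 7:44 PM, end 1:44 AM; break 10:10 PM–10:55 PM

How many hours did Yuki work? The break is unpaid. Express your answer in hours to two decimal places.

Overnight: 7:44 PM → midnight = 4 h 16 min; midnight → 1:44 AM = 1 h 44 min; span 6 h 0 min; less 45 min break → 5 h 15 min

5.25 hours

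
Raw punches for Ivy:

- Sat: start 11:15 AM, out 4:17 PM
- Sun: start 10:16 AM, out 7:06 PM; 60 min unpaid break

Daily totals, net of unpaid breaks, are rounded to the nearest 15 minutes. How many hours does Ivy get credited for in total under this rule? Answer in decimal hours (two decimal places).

Sat: 11:15 AM–4:17 PM = 5 h 2 min → rounds to 5 h 0 min
Sun: 10:16 AM–7:06 PM = 8 h 50 min − 60 min = 7 h 50 min → rounds to 7 h 45 min
Total credited: 12 h 45 min.

12.75 hours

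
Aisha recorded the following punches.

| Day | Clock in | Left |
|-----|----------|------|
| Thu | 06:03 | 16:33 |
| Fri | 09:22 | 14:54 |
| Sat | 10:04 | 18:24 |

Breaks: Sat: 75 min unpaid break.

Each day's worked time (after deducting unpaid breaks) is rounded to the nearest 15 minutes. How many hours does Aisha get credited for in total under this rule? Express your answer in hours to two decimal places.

Thu: 06:03–16:33 = 10 h 30 min → rounds to 10 h 30 min
Fri: 09:22–14:54 = 5 h 32 min → rounds to 5 h 30 min
Sat: 10:04–18:24 = 8 h 20 min − 75 min = 7 h 5 min → rounds to 7 h 0 min
Total credited: 23 h 0 min.

23.00 hours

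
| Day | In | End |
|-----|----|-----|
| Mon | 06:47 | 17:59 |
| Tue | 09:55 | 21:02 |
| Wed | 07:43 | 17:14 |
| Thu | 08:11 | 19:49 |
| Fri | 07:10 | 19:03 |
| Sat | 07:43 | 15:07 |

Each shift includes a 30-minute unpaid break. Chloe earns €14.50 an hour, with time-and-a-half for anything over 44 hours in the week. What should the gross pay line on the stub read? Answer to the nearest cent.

Mon: 06:47–17:59 = 11 h 12 min; less 30 min break → 10 h 42 min
Tue: 09:55–21:02 = 11 h 7 min; less 30 min break → 10 h 37 min
Wed: 07:43–17:14 = 9 h 31 min; less 30 min break → 9 h 1 min
Thu: 08:11–19:49 = 11 h 38 min; less 30 min break → 11 h 8 min
Fri: 07:10–19:03 = 11 h 53 min; less 30 min break → 11 h 23 min
Sat: 07:43–15:07 = 7 h 24 min; less 30 min break → 6 h 54 min
Total worked: 59 h 45 min = 3585 min.
Regular 44 h 0 min = 2640 min at €14.50/h; overtime 15 h 45 min = 945 min at €21.75/h.
Pay = (2640 × €14.50 + 945 × €21.75) ÷ 60 = €980.56.

€980.56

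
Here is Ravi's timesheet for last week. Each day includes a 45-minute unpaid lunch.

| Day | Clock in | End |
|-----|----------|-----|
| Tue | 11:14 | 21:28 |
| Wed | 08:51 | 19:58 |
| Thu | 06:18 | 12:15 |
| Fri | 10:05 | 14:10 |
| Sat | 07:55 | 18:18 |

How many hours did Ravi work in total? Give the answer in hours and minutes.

38 h 1 min

Tue: 11:14–21:28 = 10 h 14 min; less 45 min break → 9 h 29 min
Wed: 08:51–19:58 = 11 h 7 min; less 45 min break → 10 h 22 min
Thu: 06:18–12:15 = 5 h 57 min; less 45 min break → 5 h 12 min
Fri: 10:05–14:10 = 4 h 5 min; less 45 min break → 3 h 20 min
Sat: 07:55–18:18 = 10 h 23 min; less 45 min break → 9 h 38 min
Total: 9 h 29 min + 10 h 22 min + 5 h 12 min + 3 h 20 min + 9 h 38 min = 38 h 1 min.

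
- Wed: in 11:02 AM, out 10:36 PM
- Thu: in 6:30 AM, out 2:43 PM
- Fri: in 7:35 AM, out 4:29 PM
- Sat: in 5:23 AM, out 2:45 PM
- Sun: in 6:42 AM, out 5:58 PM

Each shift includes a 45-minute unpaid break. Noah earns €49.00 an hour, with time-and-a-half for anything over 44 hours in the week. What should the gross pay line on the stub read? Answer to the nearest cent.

Wed: 11:02 AM–10:36 PM = 11 h 34 min; less 45 min break → 10 h 49 min
Thu: 6:30 AM–2:43 PM = 8 h 13 min; less 45 min break → 7 h 28 min
Fri: 7:35 AM–4:29 PM = 8 h 54 min; less 45 min break → 8 h 9 min
Sat: 5:23 AM–2:45 PM = 9 h 22 min; less 45 min break → 8 h 37 min
Sun: 6:42 AM–5:58 PM = 11 h 16 min; less 45 min break → 10 h 31 min
Total worked: 45 h 34 min = 2734 min.
Regular 44 h 0 min = 2640 min at €49.00/h; overtime 1 h 34 min = 94 min at €73.50/h.
Pay = (2640 × €49.00 + 94 × €73.50) ÷ 60 = €2271.15.

€2271.15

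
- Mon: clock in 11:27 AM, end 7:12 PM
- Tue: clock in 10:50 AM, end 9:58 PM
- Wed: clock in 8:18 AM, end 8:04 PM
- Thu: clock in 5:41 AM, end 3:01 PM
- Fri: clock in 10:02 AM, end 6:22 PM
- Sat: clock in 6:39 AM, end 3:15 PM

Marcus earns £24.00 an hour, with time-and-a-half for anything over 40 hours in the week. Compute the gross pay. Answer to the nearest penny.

Mon: 11:27 AM–7:12 PM = 7 h 45 min
Tue: 10:50 AM–9:58 PM = 11 h 8 min
Wed: 8:18 AM–8:04 PM = 11 h 46 min
Thu: 5:41 AM–3:01 PM = 9 h 20 min
Fri: 10:02 AM–6:22 PM = 8 h 20 min
Sat: 6:39 AM–3:15 PM = 8 h 36 min
Total worked: 56 h 55 min = 3415 min.
Regular 40 h 0 min = 2400 min at £24.00/h; overtime 16 h 55 min = 1015 min at £36.00/h.
Pay = (2400 × £24.00 + 1015 × £36.00) ÷ 60 = £1569.00.

£1569.00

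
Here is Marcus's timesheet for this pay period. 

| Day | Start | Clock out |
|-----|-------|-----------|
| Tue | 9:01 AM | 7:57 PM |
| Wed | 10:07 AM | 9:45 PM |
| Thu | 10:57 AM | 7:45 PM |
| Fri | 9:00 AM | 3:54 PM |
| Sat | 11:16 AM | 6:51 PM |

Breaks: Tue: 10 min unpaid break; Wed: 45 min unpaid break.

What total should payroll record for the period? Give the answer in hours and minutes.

44 h 56 min

Tue: 9:01 AM–7:57 PM = 10 h 56 min; less 10 min break → 10 h 46 min
Wed: 10:07 AM–9:45 PM = 11 h 38 min; less 45 min break → 10 h 53 min
Thu: 10:57 AM–7:45 PM = 8 h 48 min
Fri: 9:00 AM–3:54 PM = 6 h 54 min
Sat: 11:16 AM–6:51 PM = 7 h 35 min
Total: 10 h 46 min + 10 h 53 min + 8 h 48 min + 6 h 54 min + 7 h 35 min = 44 h 56 min.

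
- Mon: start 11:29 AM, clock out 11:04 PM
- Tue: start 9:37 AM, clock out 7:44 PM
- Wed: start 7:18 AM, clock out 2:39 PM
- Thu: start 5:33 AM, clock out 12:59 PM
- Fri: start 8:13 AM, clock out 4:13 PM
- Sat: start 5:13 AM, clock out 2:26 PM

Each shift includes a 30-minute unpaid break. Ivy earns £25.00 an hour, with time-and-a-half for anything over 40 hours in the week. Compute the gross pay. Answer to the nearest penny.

£1401.25

Mon: 11:29 AM–11:04 PM = 11 h 35 min; less 30 min break → 11 h 5 min
Tue: 9:37 AM–7:44 PM = 10 h 7 min; less 30 min break → 9 h 37 min
Wed: 7:18 AM–2:39 PM = 7 h 21 min; less 30 min break → 6 h 51 min
Thu: 5:33 AM–12:59 PM = 7 h 26 min; less 30 min break → 6 h 56 min
Fri: 8:13 AM–4:13 PM = 8 h 0 min; less 30 min break → 7 h 30 min
Sat: 5:13 AM–2:26 PM = 9 h 13 min; less 30 min break → 8 h 43 min
Total worked: 50 h 42 min = 3042 min.
Regular 40 h 0 min = 2400 min at £25.00/h; overtime 10 h 42 min = 642 min at £37.50/h.
Pay = (2400 × £25.00 + 642 × £37.50) ÷ 60 = £1401.25.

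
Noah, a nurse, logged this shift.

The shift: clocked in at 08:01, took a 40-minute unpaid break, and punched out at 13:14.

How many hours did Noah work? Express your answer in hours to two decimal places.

4.55 hours

The shift: 08:01–13:14 = 5 h 13 min; less 40 min break → 4 h 33 min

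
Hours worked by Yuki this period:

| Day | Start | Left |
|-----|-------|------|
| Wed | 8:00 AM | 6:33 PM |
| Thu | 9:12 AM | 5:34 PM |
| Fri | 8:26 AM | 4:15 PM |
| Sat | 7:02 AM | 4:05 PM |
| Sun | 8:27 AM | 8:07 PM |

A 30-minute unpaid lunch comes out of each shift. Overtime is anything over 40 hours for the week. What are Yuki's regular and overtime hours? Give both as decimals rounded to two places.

Wed: 8:00 AM–6:33 PM = 10 h 33 min; less 30 min break → 10 h 3 min
Thu: 9:12 AM–5:34 PM = 8 h 22 min; less 30 min break → 7 h 52 min
Fri: 8:26 AM–4:15 PM = 7 h 49 min; less 30 min break → 7 h 19 min
Sat: 7:02 AM–4:05 PM = 9 h 3 min; less 30 min break → 8 h 33 min
Sun: 8:27 AM–8:07 PM = 11 h 40 min; less 30 min break → 11 h 10 min
Total worked: 44 h 57 min = 44.95 h.
Threshold 40 h → overtime 4 h 57 min, regular 40 h 0 min.

Regular 40.00 hours, overtime 4.95 hours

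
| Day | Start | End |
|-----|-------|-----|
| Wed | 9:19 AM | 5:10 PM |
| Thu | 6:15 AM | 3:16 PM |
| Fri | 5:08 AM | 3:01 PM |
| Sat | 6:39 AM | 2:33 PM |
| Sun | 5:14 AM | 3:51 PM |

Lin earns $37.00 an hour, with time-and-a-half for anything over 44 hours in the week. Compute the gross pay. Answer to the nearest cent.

Wed: 9:19 AM–5:10 PM = 7 h 51 min
Thu: 6:15 AM–3:16 PM = 9 h 1 min
Fri: 5:08 AM–3:01 PM = 9 h 53 min
Sat: 6:39 AM–2:33 PM = 7 h 54 min
Sun: 5:14 AM–3:51 PM = 10 h 37 min
Total worked: 45 h 16 min = 2716 min.
Regular 44 h 0 min = 2640 min at $37.00/h; overtime 1 h 16 min = 76 min at $55.50/h.
Pay = (2640 × $37.00 + 76 × $55.50) ÷ 60 = $1698.30.

$1698.30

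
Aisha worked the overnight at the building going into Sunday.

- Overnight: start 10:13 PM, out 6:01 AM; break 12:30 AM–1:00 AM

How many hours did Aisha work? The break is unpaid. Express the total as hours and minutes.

Overnight: 10:13 PM → midnight = 1 h 47 min; midnight → 6:01 AM = 6 h 1 min; span 7 h 48 min; less 30 min break → 7 h 18 min

7 h 18 min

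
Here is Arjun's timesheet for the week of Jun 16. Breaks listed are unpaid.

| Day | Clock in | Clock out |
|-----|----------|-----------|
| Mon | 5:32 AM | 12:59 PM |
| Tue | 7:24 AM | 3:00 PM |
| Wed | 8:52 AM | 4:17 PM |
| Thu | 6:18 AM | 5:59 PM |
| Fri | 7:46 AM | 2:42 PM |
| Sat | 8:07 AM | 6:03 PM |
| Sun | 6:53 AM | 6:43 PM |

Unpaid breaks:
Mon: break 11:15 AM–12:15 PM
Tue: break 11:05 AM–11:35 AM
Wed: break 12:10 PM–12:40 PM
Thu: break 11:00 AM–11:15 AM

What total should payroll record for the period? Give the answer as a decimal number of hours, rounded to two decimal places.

60.60 hours

Mon: 5:32 AM–12:59 PM = 7 h 27 min; less 60 min break → 6 h 27 min
Tue: 7:24 AM–3:00 PM = 7 h 36 min; less 30 min break → 7 h 6 min
Wed: 8:52 AM–4:17 PM = 7 h 25 min; less 30 min break → 6 h 55 min
Thu: 6:18 AM–5:59 PM = 11 h 41 min; less 15 min break → 11 h 26 min
Fri: 7:46 AM–2:42 PM = 6 h 56 min
Sat: 8:07 AM–6:03 PM = 9 h 56 min
Sun: 6:53 AM–6:43 PM = 11 h 50 min
Total: 6 h 27 min + 7 h 6 min + 6 h 55 min + 11 h 26 min + 6 h 56 min + 9 h 56 min + 11 h 50 min = 60 h 36 min.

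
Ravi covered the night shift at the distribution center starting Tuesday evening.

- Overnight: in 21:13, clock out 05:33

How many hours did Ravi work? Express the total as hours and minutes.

8 h 20 min

Overnight: 21:13 → midnight = 2 h 47 min; midnight → 05:33 = 5 h 33 min; span 8 h 20 min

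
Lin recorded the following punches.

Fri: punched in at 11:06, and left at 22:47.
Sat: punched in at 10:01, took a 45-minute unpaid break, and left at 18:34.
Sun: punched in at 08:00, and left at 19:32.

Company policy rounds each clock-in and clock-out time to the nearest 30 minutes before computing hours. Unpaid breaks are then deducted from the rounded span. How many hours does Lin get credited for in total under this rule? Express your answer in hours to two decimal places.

Fri: in 11:06→11:00, out 22:47→23:00; 12 h 0 min
Sat: in 10:01→10:00, out 18:34→18:30; 8 h 30 min − 45 min = 7 h 45 min
Sun: in 08:00→08:00, out 19:32→19:30; 11 h 30 min
Total credited: 31 h 15 min.

31.25 hours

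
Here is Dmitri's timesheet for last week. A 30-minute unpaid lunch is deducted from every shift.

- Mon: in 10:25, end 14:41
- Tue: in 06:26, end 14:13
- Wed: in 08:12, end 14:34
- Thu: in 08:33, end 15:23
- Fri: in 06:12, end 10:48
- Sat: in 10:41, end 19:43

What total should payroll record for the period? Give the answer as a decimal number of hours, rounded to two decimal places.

35.88 hours

Mon: 10:25–14:41 = 4 h 16 min; less 30 min break → 3 h 46 min
Tue: 06:26–14:13 = 7 h 47 min; less 30 min break → 7 h 17 min
Wed: 08:12–14:34 = 6 h 22 min; less 30 min break → 5 h 52 min
Thu: 08:33–15:23 = 6 h 50 min; less 30 min break → 6 h 20 min
Fri: 06:12–10:48 = 4 h 36 min; less 30 min break → 4 h 6 min
Sat: 10:41–19:43 = 9 h 2 min; less 30 min break → 8 h 32 min
Total: 3 h 46 min + 7 h 17 min + 5 h 52 min + 6 h 20 min + 4 h 6 min + 8 h 32 min = 35 h 53 min.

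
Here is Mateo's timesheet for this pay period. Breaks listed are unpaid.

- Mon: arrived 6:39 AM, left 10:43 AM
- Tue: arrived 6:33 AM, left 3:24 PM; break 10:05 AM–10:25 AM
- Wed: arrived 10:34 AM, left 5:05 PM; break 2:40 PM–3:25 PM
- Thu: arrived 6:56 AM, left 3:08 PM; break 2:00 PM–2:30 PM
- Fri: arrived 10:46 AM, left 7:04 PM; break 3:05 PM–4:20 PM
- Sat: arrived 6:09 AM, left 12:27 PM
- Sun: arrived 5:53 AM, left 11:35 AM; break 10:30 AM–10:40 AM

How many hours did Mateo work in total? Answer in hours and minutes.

Mon: 6:39 AM–10:43 AM = 4 h 4 min
Tue: 6:33 AM–3:24 PM = 8 h 51 min; less 20 min break → 8 h 31 min
Wed: 10:34 AM–5:05 PM = 6 h 31 min; less 45 min break → 5 h 46 min
Thu: 6:56 AM–3:08 PM = 8 h 12 min; less 30 min break → 7 h 42 min
Fri: 10:46 AM–7:04 PM = 8 h 18 min; less 75 min break → 7 h 3 min
Sat: 6:09 AM–12:27 PM = 6 h 18 min
Sun: 5:53 AM–11:35 AM = 5 h 42 min; less 10 min break → 5 h 32 min
Total: 4 h 4 min + 8 h 31 min + 5 h 46 min + 7 h 42 min + 7 h 3 min + 6 h 18 min + 5 h 32 min = 44 h 56 min.

44 h 56 min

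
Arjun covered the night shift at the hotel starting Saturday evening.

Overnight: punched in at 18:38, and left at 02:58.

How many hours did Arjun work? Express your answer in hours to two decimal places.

Overnight: 18:38 → midnight = 5 h 22 min; midnight → 02:58 = 2 h 58 min; span 8 h 20 min

8.33 hours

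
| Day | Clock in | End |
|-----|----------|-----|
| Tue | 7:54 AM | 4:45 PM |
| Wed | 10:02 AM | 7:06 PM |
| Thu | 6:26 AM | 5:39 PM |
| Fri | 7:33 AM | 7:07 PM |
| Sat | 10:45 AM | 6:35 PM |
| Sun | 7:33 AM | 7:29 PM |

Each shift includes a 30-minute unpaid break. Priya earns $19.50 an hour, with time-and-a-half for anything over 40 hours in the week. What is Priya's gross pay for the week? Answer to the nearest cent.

$1290.90

Tue: 7:54 AM–4:45 PM = 8 h 51 min; less 30 min break → 8 h 21 min
Wed: 10:02 AM–7:06 PM = 9 h 4 min; less 30 min break → 8 h 34 min
Thu: 6:26 AM–5:39 PM = 11 h 13 min; less 30 min break → 10 h 43 min
Fri: 7:33 AM–7:07 PM = 11 h 34 min; less 30 min break → 11 h 4 min
Sat: 10:45 AM–6:35 PM = 7 h 50 min; less 30 min break → 7 h 20 min
Sun: 7:33 AM–7:29 PM = 11 h 56 min; less 30 min break → 11 h 26 min
Total worked: 57 h 28 min = 3448 min.
Regular 40 h 0 min = 2400 min at $19.50/h; overtime 17 h 28 min = 1048 min at $29.25/h.
Pay = (2400 × $19.50 + 1048 × $29.25) ÷ 60 = $1290.90.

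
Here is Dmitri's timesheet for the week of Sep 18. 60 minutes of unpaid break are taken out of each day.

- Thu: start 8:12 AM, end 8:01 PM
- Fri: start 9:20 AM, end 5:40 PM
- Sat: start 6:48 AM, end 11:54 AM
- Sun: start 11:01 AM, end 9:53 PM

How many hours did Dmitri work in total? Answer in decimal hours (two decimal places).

Thu: 8:12 AM–8:01 PM = 11 h 49 min; less 60 min break → 10 h 49 min
Fri: 9:20 AM–5:40 PM = 8 h 20 min; less 60 min break → 7 h 20 min
Sat: 6:48 AM–11:54 AM = 5 h 6 min; less 60 min break → 4 h 6 min
Sun: 11:01 AM–9:53 PM = 10 h 52 min; less 60 min break → 9 h 52 min
Total: 10 h 49 min + 7 h 20 min + 4 h 6 min + 9 h 52 min = 32 h 7 min.

32.12 hours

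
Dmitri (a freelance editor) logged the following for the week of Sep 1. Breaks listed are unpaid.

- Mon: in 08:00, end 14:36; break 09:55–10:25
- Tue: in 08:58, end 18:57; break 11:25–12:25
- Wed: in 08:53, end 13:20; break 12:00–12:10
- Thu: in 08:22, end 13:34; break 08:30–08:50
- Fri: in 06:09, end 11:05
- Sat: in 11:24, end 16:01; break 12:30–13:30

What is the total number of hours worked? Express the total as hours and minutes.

Mon: 08:00–14:36 = 6 h 36 min; less 30 min break → 6 h 6 min
Tue: 08:58–18:57 = 9 h 59 min; less 60 min break → 8 h 59 min
Wed: 08:53–13:20 = 4 h 27 min; less 10 min break → 4 h 17 min
Thu: 08:22–13:34 = 5 h 12 min; less 20 min break → 4 h 52 min
Fri: 06:09–11:05 = 4 h 56 min
Sat: 11:24–16:01 = 4 h 37 min; less 60 min break → 3 h 37 min
Total: 6 h 6 min + 8 h 59 min + 4 h 17 min + 4 h 52 min + 4 h 56 min + 3 h 37 min = 32 h 47 min.

32 h 47 min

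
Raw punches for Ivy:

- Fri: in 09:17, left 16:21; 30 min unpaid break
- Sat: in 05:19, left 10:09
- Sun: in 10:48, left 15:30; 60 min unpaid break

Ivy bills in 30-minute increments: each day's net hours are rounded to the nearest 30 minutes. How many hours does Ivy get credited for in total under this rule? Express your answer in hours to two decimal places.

Fri: 09:17–16:21 = 7 h 4 min − 30 min = 6 h 34 min → rounds to 6 h 30 min
Sat: 05:19–10:09 = 4 h 50 min → rounds to 5 h 0 min
Sun: 10:48–15:30 = 4 h 42 min − 60 min = 3 h 42 min → rounds to 3 h 30 min
Total credited: 15 h 0 min.

15.00 hours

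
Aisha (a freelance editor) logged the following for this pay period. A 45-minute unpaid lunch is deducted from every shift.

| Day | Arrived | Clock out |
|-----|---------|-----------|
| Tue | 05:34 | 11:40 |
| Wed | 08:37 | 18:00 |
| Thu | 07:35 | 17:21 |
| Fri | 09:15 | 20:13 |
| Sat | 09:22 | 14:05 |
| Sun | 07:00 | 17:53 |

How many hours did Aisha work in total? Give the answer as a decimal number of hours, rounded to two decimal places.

Tue: 05:34–11:40 = 6 h 6 min; less 45 min break → 5 h 21 min
Wed: 08:37–18:00 = 9 h 23 min; less 45 min break → 8 h 38 min
Thu: 07:35–17:21 = 9 h 46 min; less 45 min break → 9 h 1 min
Fri: 09:15–20:13 = 10 h 58 min; less 45 min break → 10 h 13 min
Sat: 09:22–14:05 = 4 h 43 min; less 45 min break → 3 h 58 min
Sun: 07:00–17:53 = 10 h 53 min; less 45 min break → 10 h 8 min
Total: 5 h 21 min + 8 h 38 min + 9 h 1 min + 10 h 13 min + 3 h 58 min + 10 h 8 min = 47 h 19 min.

47.32 hours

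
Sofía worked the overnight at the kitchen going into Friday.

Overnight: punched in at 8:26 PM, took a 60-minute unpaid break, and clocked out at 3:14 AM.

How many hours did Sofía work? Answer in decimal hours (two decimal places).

5.80 hours

Overnight: 8:26 PM → midnight = 3 h 34 min; midnight → 3:14 AM = 3 h 14 min; span 6 h 48 min; less 60 min break → 5 h 48 min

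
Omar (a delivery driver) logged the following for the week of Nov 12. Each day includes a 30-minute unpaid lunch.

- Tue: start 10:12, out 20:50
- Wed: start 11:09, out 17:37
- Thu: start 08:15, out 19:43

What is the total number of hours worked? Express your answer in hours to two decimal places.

27.07 hours

Tue: 10:12–20:50 = 10 h 38 min; less 30 min break → 10 h 8 min
Wed: 11:09–17:37 = 6 h 28 min; less 30 min break → 5 h 58 min
Thu: 08:15–19:43 = 11 h 28 min; less 30 min break → 10 h 58 min
Total: 10 h 8 min + 5 h 58 min + 10 h 58 min = 27 h 4 min.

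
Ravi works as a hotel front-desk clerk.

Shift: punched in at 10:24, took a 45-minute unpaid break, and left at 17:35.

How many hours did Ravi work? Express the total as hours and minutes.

6 h 26 min

Shift: 10:24–17:35 = 7 h 11 min; less 45 min break → 6 h 26 min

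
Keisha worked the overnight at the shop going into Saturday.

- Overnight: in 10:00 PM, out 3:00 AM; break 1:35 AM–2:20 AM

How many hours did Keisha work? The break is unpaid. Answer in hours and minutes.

Overnight: 10:00 PM → midnight = 2 h 0 min; midnight → 3:00 AM = 3 h 0 min; span 5 h 0 min; less 45 min break → 4 h 15 min

4 h 15 min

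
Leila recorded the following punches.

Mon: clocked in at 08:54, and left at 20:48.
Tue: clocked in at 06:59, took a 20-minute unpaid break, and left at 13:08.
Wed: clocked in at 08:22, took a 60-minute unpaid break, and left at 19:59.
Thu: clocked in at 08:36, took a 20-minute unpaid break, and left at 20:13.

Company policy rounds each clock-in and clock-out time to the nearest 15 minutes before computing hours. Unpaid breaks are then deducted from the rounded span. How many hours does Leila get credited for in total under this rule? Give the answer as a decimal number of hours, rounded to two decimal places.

Mon: in 08:54→09:00, out 20:48→20:45; 11 h 45 min
Tue: in 06:59→07:00, out 13:08→13:15; 6 h 15 min − 20 min = 5 h 55 min
Wed: in 08:22→08:15, out 19:59→20:00; 11 h 45 min − 60 min = 10 h 45 min
Thu: in 08:36→08:30, out 20:13→20:15; 11 h 45 min − 20 min = 11 h 25 min
Total credited: 39 h 50 min.

39.83 hours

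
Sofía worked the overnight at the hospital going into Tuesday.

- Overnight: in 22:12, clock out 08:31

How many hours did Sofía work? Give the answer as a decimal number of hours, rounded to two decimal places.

10.32 hours

Overnight: 22:12 → midnight = 1 h 48 min; midnight → 08:31 = 8 h 31 min; span 10 h 19 min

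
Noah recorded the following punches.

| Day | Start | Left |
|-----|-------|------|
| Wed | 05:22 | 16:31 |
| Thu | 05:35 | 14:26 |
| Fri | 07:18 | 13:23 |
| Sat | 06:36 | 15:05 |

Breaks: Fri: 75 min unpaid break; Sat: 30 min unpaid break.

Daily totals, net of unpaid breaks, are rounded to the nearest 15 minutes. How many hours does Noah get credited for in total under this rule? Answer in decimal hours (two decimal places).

Wed: 05:22–16:31 = 11 h 9 min → rounds to 11 h 15 min
Thu: 05:35–14:26 = 8 h 51 min → rounds to 8 h 45 min
Fri: 07:18–13:23 = 6 h 5 min − 75 min = 4 h 50 min → rounds to 4 h 45 min
Sat: 06:36–15:05 = 8 h 29 min − 30 min = 7 h 59 min → rounds to 8 h 0 min
Total credited: 32 h 45 min.

32.75 hours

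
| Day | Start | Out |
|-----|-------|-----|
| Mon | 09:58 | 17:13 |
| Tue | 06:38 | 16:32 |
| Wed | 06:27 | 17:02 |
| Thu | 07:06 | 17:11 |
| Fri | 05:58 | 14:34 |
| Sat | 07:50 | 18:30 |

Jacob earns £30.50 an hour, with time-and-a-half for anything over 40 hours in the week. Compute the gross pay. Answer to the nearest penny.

£2001.56

Mon: 09:58–17:13 = 7 h 15 min
Tue: 06:38–16:32 = 9 h 54 min
Wed: 06:27–17:02 = 10 h 35 min
Thu: 07:06–17:11 = 10 h 5 min
Fri: 05:58–14:34 = 8 h 36 min
Sat: 07:50–18:30 = 10 h 40 min
Total worked: 57 h 5 min = 3425 min.
Regular 40 h 0 min = 2400 min at £30.50/h; overtime 17 h 5 min = 1025 min at £45.75/h.
Pay = (2400 × £30.50 + 1025 × £45.75) ÷ 60 = £2001.56.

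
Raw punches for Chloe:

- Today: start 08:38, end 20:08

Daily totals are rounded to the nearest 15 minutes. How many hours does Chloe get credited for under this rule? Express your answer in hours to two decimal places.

11.50 hours

Today: 08:38–20:08 = 11 h 30 min → rounds to 11 h 30 min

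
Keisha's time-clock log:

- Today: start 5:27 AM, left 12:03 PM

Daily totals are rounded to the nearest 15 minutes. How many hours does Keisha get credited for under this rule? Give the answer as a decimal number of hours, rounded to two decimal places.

6.50 hours

Today: 5:27 AM–12:03 PM = 6 h 36 min → rounds to 6 h 30 min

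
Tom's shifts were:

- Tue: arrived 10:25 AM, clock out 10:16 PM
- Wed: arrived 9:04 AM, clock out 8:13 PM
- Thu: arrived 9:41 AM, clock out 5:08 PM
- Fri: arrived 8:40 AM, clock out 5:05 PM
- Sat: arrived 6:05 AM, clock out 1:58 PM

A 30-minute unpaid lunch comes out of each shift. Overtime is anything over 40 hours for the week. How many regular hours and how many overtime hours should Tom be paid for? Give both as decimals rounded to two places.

Regular 40.00 hours, overtime 4.25 hours

Tue: 10:25 AM–10:16 PM = 11 h 51 min; less 30 min break → 11 h 21 min
Wed: 9:04 AM–8:13 PM = 11 h 9 min; less 30 min break → 10 h 39 min
Thu: 9:41 AM–5:08 PM = 7 h 27 min; less 30 min break → 6 h 57 min
Fri: 8:40 AM–5:05 PM = 8 h 25 min; less 30 min break → 7 h 55 min
Sat: 6:05 AM–1:58 PM = 7 h 53 min; less 30 min break → 7 h 23 min
Total worked: 44 h 15 min = 44.25 h.
Threshold 40 h → overtime 4 h 15 min, regular 40 h 0 min.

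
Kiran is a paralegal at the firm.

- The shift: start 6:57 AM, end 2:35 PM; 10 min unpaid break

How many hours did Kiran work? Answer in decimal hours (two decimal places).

7.47 hours

The shift: 6:57 AM–2:35 PM = 7 h 38 min; less 10 min break → 7 h 28 min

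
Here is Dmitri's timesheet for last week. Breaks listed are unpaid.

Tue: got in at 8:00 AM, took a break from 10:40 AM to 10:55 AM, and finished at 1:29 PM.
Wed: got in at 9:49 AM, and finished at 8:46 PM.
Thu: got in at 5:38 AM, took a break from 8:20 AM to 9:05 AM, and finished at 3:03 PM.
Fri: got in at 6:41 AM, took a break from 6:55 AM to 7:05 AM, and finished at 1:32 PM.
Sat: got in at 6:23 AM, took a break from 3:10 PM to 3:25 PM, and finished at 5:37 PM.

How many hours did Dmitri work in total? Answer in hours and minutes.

42 h 31 min

Tue: 8:00 AM–1:29 PM = 5 h 29 min; less 15 min break → 5 h 14 min
Wed: 9:49 AM–8:46 PM = 10 h 57 min
Thu: 5:38 AM–3:03 PM = 9 h 25 min; less 45 min break → 8 h 40 min
Fri: 6:41 AM–1:32 PM = 6 h 51 min; less 10 min break → 6 h 41 min
Sat: 6:23 AM–5:37 PM = 11 h 14 min; less 15 min break → 10 h 59 min
Total: 5 h 14 min + 10 h 57 min + 8 h 40 min + 6 h 41 min + 10 h 59 min = 42 h 31 min.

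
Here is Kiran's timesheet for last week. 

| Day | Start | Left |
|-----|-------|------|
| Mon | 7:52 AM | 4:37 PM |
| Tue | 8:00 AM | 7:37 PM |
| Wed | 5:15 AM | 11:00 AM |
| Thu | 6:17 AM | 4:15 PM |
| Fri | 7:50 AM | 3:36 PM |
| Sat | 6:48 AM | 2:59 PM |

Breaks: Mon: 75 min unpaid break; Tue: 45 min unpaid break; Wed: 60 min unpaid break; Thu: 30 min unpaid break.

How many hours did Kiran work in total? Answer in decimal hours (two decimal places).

48.53 hours

Mon: 7:52 AM–4:37 PM = 8 h 45 min; less 75 min break → 7 h 30 min
Tue: 8:00 AM–7:37 PM = 11 h 37 min; less 45 min break → 10 h 52 min
Wed: 5:15 AM–11:00 AM = 5 h 45 min; less 60 min break → 4 h 45 min
Thu: 6:17 AM–4:15 PM = 9 h 58 min; less 30 min break → 9 h 28 min
Fri: 7:50 AM–3:36 PM = 7 h 46 min
Sat: 6:48 AM–2:59 PM = 8 h 11 min
Total: 7 h 30 min + 10 h 52 min + 4 h 45 min + 9 h 28 min + 7 h 46 min + 8 h 11 min = 48 h 32 min.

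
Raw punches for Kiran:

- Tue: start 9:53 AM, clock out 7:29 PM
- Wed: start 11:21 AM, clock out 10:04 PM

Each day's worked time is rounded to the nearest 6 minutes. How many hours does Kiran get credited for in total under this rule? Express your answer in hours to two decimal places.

Tue: 9:53 AM–7:29 PM = 9 h 36 min → rounds to 9 h 36 min
Wed: 11:21 AM–10:04 PM = 10 h 43 min → rounds to 10 h 42 min
Total credited: 20 h 18 min.

20.30 hours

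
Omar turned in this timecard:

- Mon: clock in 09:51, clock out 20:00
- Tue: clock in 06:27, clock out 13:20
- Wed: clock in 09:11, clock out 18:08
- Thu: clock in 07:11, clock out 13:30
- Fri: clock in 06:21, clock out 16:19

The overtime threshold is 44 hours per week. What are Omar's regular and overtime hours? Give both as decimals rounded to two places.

Mon: 09:51–20:00 = 10 h 9 min
Tue: 06:27–13:20 = 6 h 53 min
Wed: 09:11–18:08 = 8 h 57 min
Thu: 07:11–13:30 = 6 h 19 min
Fri: 06:21–16:19 = 9 h 58 min
Total worked: 42 h 16 min = 42.27 h.
Threshold 44 h → overtime 0 h 0 min, regular 42 h 16 min.

Regular 42.27 hours, overtime 0.00 hours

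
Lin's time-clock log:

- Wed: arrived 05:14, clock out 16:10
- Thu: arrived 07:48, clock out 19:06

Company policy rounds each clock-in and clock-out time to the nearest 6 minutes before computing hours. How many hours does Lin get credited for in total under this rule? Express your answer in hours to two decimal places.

22.30 hours

Wed: in 05:14→05:12, out 16:10→16:12; 11 h 0 min
Thu: in 07:48→07:48, out 19:06→19:06; 11 h 18 min
Total credited: 22 h 18 min.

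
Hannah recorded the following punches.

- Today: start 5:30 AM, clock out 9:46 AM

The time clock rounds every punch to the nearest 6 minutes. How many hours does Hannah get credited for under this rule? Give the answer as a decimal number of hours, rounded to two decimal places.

4.30 hours

Today: in 5:30 AM→5:30 AM, out 9:46 AM→9:48 AM; 4 h 18 min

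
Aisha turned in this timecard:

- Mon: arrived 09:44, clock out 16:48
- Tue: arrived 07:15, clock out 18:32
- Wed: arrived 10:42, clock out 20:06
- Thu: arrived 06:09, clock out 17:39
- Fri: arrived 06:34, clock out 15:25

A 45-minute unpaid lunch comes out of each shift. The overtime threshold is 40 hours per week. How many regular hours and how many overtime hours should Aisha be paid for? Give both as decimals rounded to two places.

Regular 40.00 hours, overtime 4.35 hours

Mon: 09:44–16:48 = 7 h 4 min; less 45 min break → 6 h 19 min
Tue: 07:15–18:32 = 11 h 17 min; less 45 min break → 10 h 32 min
Wed: 10:42–20:06 = 9 h 24 min; less 45 min break → 8 h 39 min
Thu: 06:09–17:39 = 11 h 30 min; less 45 min break → 10 h 45 min
Fri: 06:34–15:25 = 8 h 51 min; less 45 min break → 8 h 6 min
Total worked: 44 h 21 min = 44.35 h.
Threshold 40 h → overtime 4 h 21 min, regular 40 h 0 min.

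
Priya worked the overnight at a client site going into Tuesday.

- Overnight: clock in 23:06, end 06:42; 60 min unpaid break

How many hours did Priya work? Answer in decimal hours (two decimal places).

Overnight: 23:06 → midnight = 0 h 54 min; midnight → 06:42 = 6 h 42 min; span 7 h 36 min; less 60 min break → 6 h 36 min

6.60 hours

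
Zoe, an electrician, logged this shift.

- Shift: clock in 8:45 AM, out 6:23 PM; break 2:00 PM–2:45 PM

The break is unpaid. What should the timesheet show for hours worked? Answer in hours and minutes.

Shift: 8:45 AM–6:23 PM = 9 h 38 min; less 45 min break → 8 h 53 min

8 h 53 min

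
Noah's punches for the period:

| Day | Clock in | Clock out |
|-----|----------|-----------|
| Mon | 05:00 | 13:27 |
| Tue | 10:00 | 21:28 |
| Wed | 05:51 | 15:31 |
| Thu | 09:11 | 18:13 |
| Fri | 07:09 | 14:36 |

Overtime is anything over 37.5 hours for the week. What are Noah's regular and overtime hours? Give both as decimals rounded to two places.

Regular 37.50 hours, overtime 8.57 hours

Mon: 05:00–13:27 = 8 h 27 min
Tue: 10:00–21:28 = 11 h 28 min
Wed: 05:51–15:31 = 9 h 40 min
Thu: 09:11–18:13 = 9 h 2 min
Fri: 07:09–14:36 = 7 h 27 min
Total worked: 46 h 4 min = 46.07 h.
Threshold 37.5 h → overtime 8 h 34 min, regular 37 h 30 min.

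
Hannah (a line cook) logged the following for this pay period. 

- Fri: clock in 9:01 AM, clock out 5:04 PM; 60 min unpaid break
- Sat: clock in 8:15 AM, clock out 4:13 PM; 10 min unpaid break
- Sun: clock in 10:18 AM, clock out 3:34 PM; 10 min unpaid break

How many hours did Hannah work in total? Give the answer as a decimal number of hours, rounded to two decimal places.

Fri: 9:01 AM–5:04 PM = 8 h 3 min; less 60 min break → 7 h 3 min
Sat: 8:15 AM–4:13 PM = 7 h 58 min; less 10 min break → 7 h 48 min
Sun: 10:18 AM–3:34 PM = 5 h 16 min; less 10 min break → 5 h 6 min
Total: 7 h 3 min + 7 h 48 min + 5 h 6 min = 19 h 57 min.

19.95 hours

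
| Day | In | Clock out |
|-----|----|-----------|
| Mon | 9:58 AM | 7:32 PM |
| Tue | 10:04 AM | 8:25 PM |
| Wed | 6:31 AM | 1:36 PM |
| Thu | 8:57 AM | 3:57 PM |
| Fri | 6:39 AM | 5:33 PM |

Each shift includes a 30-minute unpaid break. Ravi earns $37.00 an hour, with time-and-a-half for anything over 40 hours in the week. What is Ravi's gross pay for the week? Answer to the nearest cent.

Mon: 9:58 AM–7:32 PM = 9 h 34 min; less 30 min break → 9 h 4 min
Tue: 10:04 AM–8:25 PM = 10 h 21 min; less 30 min break → 9 h 51 min
Wed: 6:31 AM–1:36 PM = 7 h 5 min; less 30 min break → 6 h 35 min
Thu: 8:57 AM–3:57 PM = 7 h 0 min; less 30 min break → 6 h 30 min
Fri: 6:39 AM–5:33 PM = 10 h 54 min; less 30 min break → 10 h 24 min
Total worked: 42 h 24 min = 2544 min.
Regular 40 h 0 min = 2400 min at $37.00/h; overtime 2 h 24 min = 144 min at $55.50/h.
Pay = (2400 × $37.00 + 144 × $55.50) ÷ 60 = $1613.20.

$1613.20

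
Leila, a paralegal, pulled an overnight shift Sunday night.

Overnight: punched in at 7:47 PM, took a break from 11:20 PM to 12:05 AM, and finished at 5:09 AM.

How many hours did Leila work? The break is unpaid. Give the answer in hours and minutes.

Overnight: 7:47 PM → midnight = 4 h 13 min; midnight → 5:09 AM = 5 h 9 min; span 9 h 22 min; less 45 min break → 8 h 37 min

8 h 37 min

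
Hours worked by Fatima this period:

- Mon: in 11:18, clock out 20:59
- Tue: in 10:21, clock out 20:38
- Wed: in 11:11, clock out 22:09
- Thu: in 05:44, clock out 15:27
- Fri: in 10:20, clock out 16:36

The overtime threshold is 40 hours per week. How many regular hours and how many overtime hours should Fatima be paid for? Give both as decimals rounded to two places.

Regular 40.00 hours, overtime 6.92 hours

Mon: 11:18–20:59 = 9 h 41 min
Tue: 10:21–20:38 = 10 h 17 min
Wed: 11:11–22:09 = 10 h 58 min
Thu: 05:44–15:27 = 9 h 43 min
Fri: 10:20–16:36 = 6 h 16 min
Total worked: 46 h 55 min = 46.92 h.
Threshold 40 h → overtime 6 h 55 min, regular 40 h 0 min.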